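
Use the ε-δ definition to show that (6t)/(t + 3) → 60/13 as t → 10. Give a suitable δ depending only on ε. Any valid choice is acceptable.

Fix ε > 0. We want δ > 0 with 0 < |t − 10| < δ ⇒ |(6t)/(t + 3) − (60/13)| < ε.
Combining over a common denominator, (6t)/(t + 3) − (60/13) = [(6t)·13 − 60·(t + 3)] / [13·(t + 3)] = 18(t − 10) / (13(t + 3)).
So |(6t)/(t + 3) − (60/13)| = 18|t − 10| / (13·|t + 3|).
Require δ ≤ 13/2, so |t + 3| ≥ |13| − |t − 10| > 13 − 13/2 = 13/2.
Hence |(6t)/(t + 3) − (60/13)| < 18|t − 10|/(13·(13/2)) = (36/169)|t − 10|, which is < ε once |t − 10| < (169/36)ε.
Take δ = min(13/2, (169/36)ε). Then 0 < |t − 10| < δ forces both bounds, so |(6t)/(t + 3) − (60/13)| < ε.

δ = min(13/2, (169/36)ε)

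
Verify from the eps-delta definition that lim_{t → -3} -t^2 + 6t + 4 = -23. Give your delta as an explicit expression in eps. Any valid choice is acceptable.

Fix eps > 0. We want delta > 0 such that 0 < |t + 3| < delta implies |(-t^2 + 6t + 4) + 23| < eps.
(-t^2 + 6t + 4) + 23 = -t^2 + 6t + 27 = (t + 3)(-t + 9).
So |(-t^2 + 6t + 4) + 23| = |t + 3|·|-t + 9|.
Assume first that |t + 3| < 2, so |t| < 5. Then |-t + 9| ≤ 5 + 9 = 14.
Hence |(-t^2 + 6t + 4) + 23| ≤ 14|t + 3| < eps provided |t + 3| < eps/14.
Take delta = min(2, eps/14). Then 0 < |t + 3| < delta gives both |t + 3| < 2 and |t + 3| < eps/14, so |(-t^2 + 6t + 4) + 23| < eps.

delta = min(2, eps/14)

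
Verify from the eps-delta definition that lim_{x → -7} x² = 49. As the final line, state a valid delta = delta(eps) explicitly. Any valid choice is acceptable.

Suppose eps > 0. We seek delta > 0 with 0 < |x + 7| < delta ⇒ |x² − 49| < eps.
Factor: x² − 49 = (x + 7)(x - 7), so |x² − 49| = |x + 7|·|x - 7|.
Restrict delta ≤ 2. Then |x + 7| < 2 gives |x| < 9, so by the triangle inequality |x - 7| ≤ 9 + 7 = 16.
Hence |x² − 49| ≤ 16|x + 7|, which is < eps once |x + 7| < eps/16.
Take delta = min(2, eps/16). If 0 < |x + 7| < delta then both bounds hold and |x² − 49| ≤ 16|x + 7| < 16·(eps/16) = eps.

delta = min(2, eps/16)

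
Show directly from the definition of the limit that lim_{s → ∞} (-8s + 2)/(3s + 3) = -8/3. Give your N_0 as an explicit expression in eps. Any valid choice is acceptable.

N_0 = (10/3)/eps

Let eps > 0. We seek N_0 > 0 such that s > N_0 implies |(-8s + 2)/(3s + 3) + 8/3| < eps.
(-8s + 2)/(3s + 3) + 8/3 = (3(-8s + 2) − (-8)(3s + 3)) / (3(3s + 3)) = 30/(3(3s + 3)).
For s > 0 we have 3s + 3 > 3s, so |(-8s + 2)/(3s + 3) + 8/3| = 30/(3(3s + 3)) < 30/(3·3s) = (10/3)/s.
Thus |(-8s + 2)/(3s + 3) + 8/3| < eps whenever s > (10/3)/eps.
Take N_0 = (10/3)/eps. If s > N_0 then |(-8s + 2)/(3s + 3) + 8/3| < (10/3)/s < eps.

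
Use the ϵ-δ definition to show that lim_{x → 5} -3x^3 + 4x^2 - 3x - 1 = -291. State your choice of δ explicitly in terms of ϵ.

Let ϵ > 0. We want δ > 0 such that 0 < |x − 5| < δ implies |(-3x^3 + 4x^2 - 3x - 1) + 291| < ϵ.
(-3x^3 + 4x^2 - 3x - 1) + 291 = -3x^3 + 4x^2 - 3x + 290 = (x − 5)(-3x^2 - 11x - 58).
So |(-3x^3 + 4x^2 - 3x - 1) + 291| = |x − 5|·|-3x^2 - 11x - 58|.
Require δ ≤ 2. Then |x − 5| < 2 gives |x| < 7, and by the triangle inequality |-3x^2 - 11x - 58| ≤ 3·7^2 + 11·7 + 58 = 282.
Hence |(-3x^3 + 4x^2 - 3x - 1) + 291| ≤ 282|x − 5| < ϵ provided |x − 5| < ϵ/282.
Take δ = min(2, ϵ/282). Then 0 < |x − 5| < δ gives both |x − 5| < 2 and |x − 5| < ϵ/282, so |(-3x^3 + 4x^2 - 3x - 1) + 291| < ϵ.

δ = min(2, ϵ/282)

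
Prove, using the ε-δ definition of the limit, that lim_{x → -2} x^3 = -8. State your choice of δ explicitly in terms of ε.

Let ε > 0 be given. We seek δ > 0 with 0 < |x + 2| < δ ⇒ |x^3 + 8| < ε.
Factor: x^3 + 8 = (x + 2)(x^2 - 2x + 4), so |x^3 + 8| = |x + 2|·|x^2 - 2x + 4|.
Impose δ ≤ 1 so that |x| < 3; then |x^2 - 2x + 4| ≤ 19.
Hence |x^3 + 8| ≤ 19|x + 2|, which is < ε once |x + 2| < ε/19.
Take δ = min(1, ε/19). If 0 < |x + 2| < δ then both bounds hold and |x^3 + 8| ≤ 19|x + 2| < 19·(ε/19) = ε.

δ = min(1, ε/19)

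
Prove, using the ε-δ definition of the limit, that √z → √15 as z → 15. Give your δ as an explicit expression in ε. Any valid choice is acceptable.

Let ε > 0. We want δ > 0 such that 0 < |z − 15| < δ implies |√z − √15| < ε.
Multiplying by the conjugate, |√z − √15| = |z − 15|/(√z + √15).
Restrict δ ≤ 15 so that |z − 15| < 15 forces z > 0, and then √z + √15 > √15.
Hence |√z − √15| < |z − 15|/√15, which is < ε once |z − 15| < √15·ε.
Take δ = min(15, √15·ε). If 0 < |z − 15| < δ then z > 0 and |√z − √15| < |z − 15|/√15 < ε.

δ = min(15, √15·ε)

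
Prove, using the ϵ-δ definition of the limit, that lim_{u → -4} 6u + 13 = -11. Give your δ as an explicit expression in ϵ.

Fix ϵ > 0. We need δ > 0 so that 0 < |u + 4| < δ implies |(6u + 13) + 11| < ϵ.
|(6u + 13) + 11| = |6u + 24| = 6|u + 4|.
So 6|u + 4| < ϵ exactly when |u + 4| < ϵ/6.
Choosing δ = ϵ/6 gives |(6u + 13) + 11| = 6|u + 4| < ϵ whenever |u + 4| < δ.

δ = ϵ/6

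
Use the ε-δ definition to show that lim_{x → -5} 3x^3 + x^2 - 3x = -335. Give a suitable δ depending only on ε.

Fix ε > 0. We want δ > 0 such that 0 < |x + 5| < δ implies |(3x^3 + x^2 - 3x) + 335| < ε.
(3x^3 + x^2 - 3x) + 335 = 3x^3 + x^2 - 3x + 335 = (x + 5)(3x^2 - 14x + 67).
So |(3x^3 + x^2 - 3x) + 335| = |x + 5|·|3x^2 - 14x + 67|.
Assume first that |x + 5| < 1, so |x| < 6. Then |3x^2 - 14x + 67| ≤ 3·6^2 + 14·6 + 67 = 259.
Hence |(3x^3 + x^2 - 3x) + 335| ≤ 259|x + 5| < ε provided |x + 5| < ε/259.
Choosing δ = min(1, ε/259) ensures both conditions, hence |(3x^3 + x^2 - 3x) + 335| < ε.

δ = min(1, ε/259)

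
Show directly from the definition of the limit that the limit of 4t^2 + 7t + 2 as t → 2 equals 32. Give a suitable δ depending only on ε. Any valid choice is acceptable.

Let ε > 0 be given. We want δ > 0 such that 0 < |t − 2| < δ implies |(4t^2 + 7t + 2) − 32| < ε.
(4t^2 + 7t + 2) − 32 = 4t^2 + 7t - 30 = (t − 2)(4t + 15).
So |(4t^2 + 7t + 2) − 32| = |t − 2|·|4t + 15|.
Assume first that |t − 2| < 1, so |t| < 3. Then |4t + 15| ≤ 4·3 + 15 = 27.
Hence |(4t^2 + 7t + 2) − 32| ≤ 27|t − 2| < ε provided |t − 2| < ε/27.
Take δ = min(1, ε/27). Then 0 < |t − 2| < δ gives both |t − 2| < 1 and |t − 2| < ε/27, so |(4t^2 + 7t + 2) − 32| < ε.

δ = min(1, ε/27)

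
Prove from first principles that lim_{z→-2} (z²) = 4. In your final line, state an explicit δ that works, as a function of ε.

δ = min(2, ε/6)

Fix ε > 0. We seek δ > 0 with 0 < |z + 2| < δ ⇒ |z² − 4| < ε.
Factor: z² − 4 = (z + 2)(z - 2), so |z² − 4| = |z + 2|·|z - 2|.
Restrict δ ≤ 2. Then |z + 2| < 2 gives |z| < 4, so by the triangle inequality |z - 2| ≤ 4 + 2 = 6.
Hence |z² − 4| ≤ 6|z + 2|, which is < ε once |z + 2| < ε/6.
Take δ = min(2, ε/6). If 0 < |z + 2| < δ then both bounds hold and |z² − 4| ≤ 6|z + 2| < 6·(ε/6) = ε.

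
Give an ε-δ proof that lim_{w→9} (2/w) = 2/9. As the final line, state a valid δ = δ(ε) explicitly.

δ = min(9/2, (81/4)ε)

Fix ε > 0. We seek δ > 0 such that 0 < |w − 9| < δ implies |2/w − (2/9)| < ε.
|2/w − (2/9)| = 2·|9 − w|/(9·|w|) = 2|w − 9|/(9|w|).
Require δ ≤ 9/2 so that |w| > 9 − 9/2 = 9/2, hence 9|w| > 81/2.
Then |2/w − (2/9)| < 2|w − 9|/(81/2), which is < ε when |w − 9| < (81/4)ε.
Take δ = min(9/2, (81/4)ε). Then 0 < |w − 9| < δ gives both |w − 9| < 9/2 and |w − 9| < (81/4)ε, so |2/w − (2/9)| < ε.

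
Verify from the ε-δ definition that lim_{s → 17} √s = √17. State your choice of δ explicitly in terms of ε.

Let ε > 0. We want δ > 0 such that 0 < |s − 17| < δ implies |√s − √17| < ε.
Multiplying by the conjugate, |√s − √17| = |s − 17|/(√s + √17).
Restrict δ ≤ 17 so that |s − 17| < 17 forces s > 0, and then √s + √17 > √17.
Hence |√s − √17| < |s − 17|/√17, which is < ε once |s − 17| < √17·ε.
Take δ = min(17, √17·ε). If 0 < |s − 17| < δ then s > 0 and |√s − √17| < |s − 17|/√17 < ε.

δ = min(17, √17·ε)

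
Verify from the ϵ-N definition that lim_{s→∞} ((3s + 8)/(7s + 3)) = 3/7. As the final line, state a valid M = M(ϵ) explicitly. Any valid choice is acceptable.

M = (47/49)/ϵ

Suppose ϵ > 0. We seek M > 0 such that s > M implies |(3s + 8)/(7s + 3) − (3/7)| < ϵ.
(3s + 8)/(7s + 3) − (3/7) = (7(3s + 8) − 3(7s + 3)) / (7(7s + 3)) = 47/(7(7s + 3)).
For s > 0 we have 7s + 3 > 7s, so |(3s + 8)/(7s + 3) − (3/7)| = 47/(7(7s + 3)) < 47/(7·7s) = (47/49)/s.
Thus |(3s + 8)/(7s + 3) − (3/7)| < ϵ whenever s > (47/49)/ϵ.
Take M = (47/49)/ϵ. If s > M then |(3s + 8)/(7s + 3) − (3/7)| < (47/49)/s < ϵ.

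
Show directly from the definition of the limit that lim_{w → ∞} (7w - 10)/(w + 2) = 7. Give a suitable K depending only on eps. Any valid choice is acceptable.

K = 24/eps

Let eps > 0. We seek K > 0 such that w > K implies |(7w - 10)/(w + 2) − 7| < eps.
(7w - 10)/(w + 2) − 7 = ((7w - 10) − 7(w + 2)) / ((w + 2)) = -24/((w + 2)).
For w > 0 we have w + 2 > w, so |(7w - 10)/(w + 2) − 7| = 24/((w + 2)) < 24/(w) = 24/w.
Thus |(7w - 10)/(w + 2) − 7| < eps whenever w > 24/eps.
Take K = 24/eps. If w > K then |(7w - 10)/(w + 2) − 7| < 24/w < eps.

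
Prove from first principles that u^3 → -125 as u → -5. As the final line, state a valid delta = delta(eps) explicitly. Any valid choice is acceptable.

Let eps > 0 be given. We seek delta > 0 with 0 < |u + 5| < delta ⇒ |u^3 + 125| < eps.
Factor: u^3 + 125 = (u + 5)(u^2 - 5u + 25), so |u^3 + 125| = |u + 5|·|u^2 - 5u + 25|.
Restrict delta ≤ 2. Then |u + 5| < 2 gives |u| < 7, so by the triangle inequality |u^2 - 5u + 25| ≤ 7^2 + 5·7 + 25 = 109.
Hence |u^3 + 125| ≤ 109|u + 5|, which is < eps once |u + 5| < eps/109.
Take delta = min(2, eps/109). If 0 < |u + 5| < delta then both bounds hold and |u^3 + 125| ≤ 109|u + 5| < 109·(eps/109) = eps.

delta = min(2, eps/109)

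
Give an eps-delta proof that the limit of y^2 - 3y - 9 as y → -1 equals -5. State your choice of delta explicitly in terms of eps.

Let eps > 0. We want delta > 0 such that 0 < |y + 1| < delta implies |(y^2 - 3y - 9) + 5| < eps.
(y^2 - 3y - 9) + 5 = y^2 - 3y - 4 = (y + 1)(y - 4).
So |(y^2 - 3y - 9) + 5| = |y + 1|·|y - 4|.
Require delta ≤ 2. Then |y + 1| < 2 gives |y| < 3, and by the triangle inequality |y - 4| ≤ 3 + 4 = 7.
Hence |(y^2 - 3y - 9) + 5| ≤ 7|y + 1| < eps provided |y + 1| < eps/7.
Take delta = min(2, eps/7). Then 0 < |y + 1| < delta gives both |y + 1| < 2 and |y + 1| < eps/7, so |(y^2 - 3y - 9) + 5| < eps.

delta = min(2, eps/7)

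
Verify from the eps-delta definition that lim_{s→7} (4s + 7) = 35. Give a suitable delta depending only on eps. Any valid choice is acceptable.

delta = eps/4

Fix eps > 0. We need delta > 0 so that 0 < |s − 7| < delta implies |(4s + 7) − 35| < eps.
|(4s + 7) − 35| = |4s - 28| = 4|s − 7|.
So 4|s − 7| < eps exactly when |s − 7| < eps/4.
Choosing delta = eps/4 gives |(4s + 7) − 35| = 4|s − 7| < eps whenever |s − 7| < delta.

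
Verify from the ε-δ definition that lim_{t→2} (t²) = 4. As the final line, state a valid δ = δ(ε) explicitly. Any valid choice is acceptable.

δ = min(2, ε/6)

Fix ε > 0. We seek δ > 0 with 0 < |t − 2| < δ ⇒ |t² − 4| < ε.
Factor: t² − 4 = (t − 2)(t + 2), so |t² − 4| = |t − 2|·|t + 2|.
Restrict δ ≤ 2. Then |t − 2| < 2 gives |t| < 4, so by the triangle inequality |t + 2| ≤ 4 + 2 = 6.
Hence |t² − 4| ≤ 6|t − 2|, which is < ε once |t − 2| < ε/6.
Take δ = min(2, ε/6). If 0 < |t − 2| < δ then both bounds hold and |t² − 4| ≤ 6|t − 2| < 6·(ε/6) = ε.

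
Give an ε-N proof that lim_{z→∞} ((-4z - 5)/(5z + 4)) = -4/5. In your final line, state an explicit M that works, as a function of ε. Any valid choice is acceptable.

M = (9/25)/ε

Suppose ε > 0. We seek M > 0 such that z > M implies |(-4z - 5)/(5z + 4) + 4/5| < ε.
(-4z - 5)/(5z + 4) + 4/5 = (5(-4z - 5) − (-4)(5z + 4)) / (5(5z + 4)) = -9/(5(5z + 4)).
For z > 0 we have 5z + 4 > 5z, so |(-4z - 5)/(5z + 4) + 4/5| = 9/(5(5z + 4)) < 9/(5·5z) = (9/25)/z.
Thus |(-4z - 5)/(5z + 4) + 4/5| < ε whenever z > (9/25)/ε.
Take M = (9/25)/ε. If z > M then |(-4z - 5)/(5z + 4) + 4/5| < (9/25)/z < ε.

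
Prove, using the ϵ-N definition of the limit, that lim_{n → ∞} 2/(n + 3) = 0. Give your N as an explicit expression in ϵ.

Fix ϵ > 0. For n ≥ 1, |2/(n + 3) − 0| = 2/(n + 3) ≤ 2/n.
We need 2/n < ϵ, i.e. n > 2/ϵ.
Take N = 2/ϵ. If n > N then |2/(n + 3)| ≤ 2/n < ϵ.

N = 2/ϵ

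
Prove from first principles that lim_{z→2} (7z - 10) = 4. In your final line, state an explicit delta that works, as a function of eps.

delta = eps/7

Fix eps > 0. We need delta > 0 so that 0 < |z − 2| < delta implies |(7z - 10) − 4| < eps.
Since (7z - 10) − 4 = 7(z − 2), we have |(7z - 10) − 4| = 7|z − 2|.
So 7|z − 2| < eps exactly when |z − 2| < eps/7.
Choosing delta = eps/7 gives |(7z - 10) − 4| = 7|z − 2| < eps whenever |z − 2| < delta.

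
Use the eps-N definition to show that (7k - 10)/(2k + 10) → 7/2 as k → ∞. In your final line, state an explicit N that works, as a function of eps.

Fix eps > 0. For k ≥ 1, |(7k - 10)/(2k + 10) − (7/2)| = |-90|/(2(2k + 10)) = 90/(2(2k + 10)).
Since 2k + 10 ≥ 2k for k ≥ 1, this is ≤ 90/(2·2k) = (45/2)/k.
So |(7k - 10)/(2k + 10) − (7/2)| < eps whenever k > (45/2)/eps.
Take N = (45/2)/eps. If k > N then |(7k - 10)/(2k + 10) − (7/2)| ≤ (45/2)/k < eps.

N = (45/2)/eps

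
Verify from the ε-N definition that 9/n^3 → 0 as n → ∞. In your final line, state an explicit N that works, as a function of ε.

N = (9/ε)^{1/3}

Let ε > 0 be given. For n ≥ 1, |9/n^3 − 0| = 9/n^3.
9/n^3 < ε ⇔ n^3 > 9/ε ⇔ n > (9/ε)^{1/3}.
Take N = (9/ε)^{1/3}. Then n > N implies 9/n^3 < ε.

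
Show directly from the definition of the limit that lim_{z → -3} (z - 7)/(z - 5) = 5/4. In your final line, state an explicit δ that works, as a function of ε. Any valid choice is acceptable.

δ = min(4, 16ε)

Let ε > 0. We want δ > 0 with 0 < |z + 3| < δ ⇒ |(z - 7)/(z - 5) − (5/4)| < ε.
Combining over a common denominator, (z - 7)/(z - 5) − (5/4) = [(z - 7)·(-8) − (-10)·(z - 5)] / [(-8)·(z - 5)] = 2(z + 3) / ((-8)(z - 5)).
So |(z - 7)/(z - 5) − (5/4)| = 2|z + 3| / (8·|z − 5|).
Require δ ≤ 4, so |z − 5| ≥ |-8| − |z + 3| > 8 − 4 = 4.
Hence |(z - 7)/(z - 5) − (5/4)| < 2|z + 3|/(8·4) = (1/16)|z + 3|, which is < ε once |z + 3| < 16ε.
Take δ = min(4, 16ε). Then 0 < |z + 3| < δ forces both bounds, so |(z - 7)/(z - 5) − (5/4)| < ε.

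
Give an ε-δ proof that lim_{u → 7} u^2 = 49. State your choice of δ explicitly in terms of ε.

δ = min(1, ε/15)

Let ε > 0 be given. We seek δ > 0 with 0 < |u − 7| < δ ⇒ |u^2 − 49| < ε.
Factor: u^2 − 49 = (u − 7)(u + 7), so |u^2 − 49| = |u − 7|·|u + 7|.
Impose δ ≤ 1 so that |u| < 8; then |u + 7| ≤ 15.
Hence |u^2 − 49| ≤ 15|u − 7|, which is < ε once |u − 7| < ε/15.
Take δ = min(1, ε/15). If 0 < |u − 7| < δ then both bounds hold and |u^2 − 49| ≤ 15|u − 7| < 15·(ε/15) = ε.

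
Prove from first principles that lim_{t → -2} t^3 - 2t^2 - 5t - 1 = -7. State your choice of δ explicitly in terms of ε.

δ = min(2, ε/35)

Let ε > 0. We want δ > 0 such that 0 < |t + 2| < δ implies |(t^3 - 2t^2 - 5t - 1) + 7| < ε.
(t^3 - 2t^2 - 5t - 1) + 7 = t^3 - 2t^2 - 5t + 6 = (t + 2)(t^2 - 4t + 3).
So |(t^3 - 2t^2 - 5t - 1) + 7| = |t + 2|·|t^2 - 4t + 3|.
Require δ ≤ 2. Then |t + 2| < 2 gives |t| < 4, and by the triangle inequality |t^2 - 4t + 3| ≤ 4^2 + 4·4 + 3 = 35.
Hence |(t^3 - 2t^2 - 5t - 1) + 7| ≤ 35|t + 2| < ε provided |t + 2| < ε/35.
Choosing δ = min(2, ε/35) ensures both conditions, hence |(t^3 - 2t^2 - 5t - 1) + 7| < ε.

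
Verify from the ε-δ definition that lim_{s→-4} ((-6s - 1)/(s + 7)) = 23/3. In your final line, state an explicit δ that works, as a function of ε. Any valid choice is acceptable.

Let ε > 0 be given. We want δ > 0 with 0 < |s + 4| < δ ⇒ |(-6s - 1)/(s + 7) − (23/3)| < ε.
Combining over a common denominator, (-6s - 1)/(s + 7) − (23/3) = [(-6s - 1)·3 − 23·(s + 7)] / [3·(s + 7)] = -41(s + 4) / (3(s + 7)).
So |(-6s - 1)/(s + 7) − (23/3)| = 41|s + 4| / (3·|s + 7|).
Require δ ≤ 3/2, so |s + 7| ≥ |3| − |s + 4| > 3 − 3/2 = 3/2.
Hence |(-6s - 1)/(s + 7) − (23/3)| < 41|s + 4|/(3·(3/2)) = (82/9)|s + 4|, which is < ε once |s + 4| < (9/82)ε.
Take δ = min(3/2, (9/82)ε). Then 0 < |s + 4| < δ forces both bounds, so |(-6s - 1)/(s + 7) − (23/3)| < ε.

δ = min(3/2, (9/82)ε)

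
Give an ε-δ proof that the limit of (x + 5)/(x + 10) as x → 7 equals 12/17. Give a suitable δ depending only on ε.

Let ε > 0 be given. We want δ > 0 with 0 < |x − 7| < δ ⇒ |(x + 5)/(x + 10) − (12/17)| < ε.
Combining over a common denominator, (x + 5)/(x + 10) − (12/17) = [(x + 5)·17 − 12·(x + 10)] / [17·(x + 10)] = 5(x − 7) / (17(x + 10)).
So |(x + 5)/(x + 10) − (12/17)| = 5|x − 7| / (17·|x + 10|).
Restrict δ ≤ 17/2. Then |x − 7| < 17/2 gives |x + 10| = |(x − 7) + 17| ≥ 17 − 17/2 = 17/2.
Hence |(x + 5)/(x + 10) − (12/17)| < 5|x − 7|/(17·(17/2)) = (10/289)|x − 7|, which is < ε once |x − 7| < (289/10)ε.
Take δ = min(17/2, (289/10)ε). Then 0 < |x − 7| < δ forces both bounds, so |(x + 5)/(x + 10) − (12/17)| < ε.

δ = min(17/2, (289/10)ε)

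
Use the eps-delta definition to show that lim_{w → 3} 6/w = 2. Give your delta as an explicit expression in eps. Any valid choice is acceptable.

Let eps > 0. We seek delta > 0 such that 0 < |w − 3| < delta implies |6/w − 2| < eps.
|6/w − 2| = 6·|3 − w|/(3·|w|) = 6|w − 3|/(3|w|).
Restrict delta ≤ 3/2. Then |w − 3| < 3/2 gives |w| > 3/2, so 3|w| > 9/2.
Then |6/w − 2| < 6|w − 3|/(9/2), which is < eps when |w − 3| < (3/4)eps.
Take delta = min(3/2, (3/4)eps). Then 0 < |w − 3| < delta gives both |w − 3| < 3/2 and |w − 3| < (3/4)eps, so |6/w − 2| < eps.

delta = min(3/2, (3/4)eps)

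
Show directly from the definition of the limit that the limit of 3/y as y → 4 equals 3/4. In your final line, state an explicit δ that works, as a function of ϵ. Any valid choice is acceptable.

Let ϵ > 0. We seek δ > 0 such that 0 < |y − 4| < δ implies |3/y − (3/4)| < ϵ.
|3/y − (3/4)| = 3·|4 − y|/(4·|y|) = 3|y − 4|/(4|y|).
Restrict δ ≤ 2. Then |y − 4| < 2 gives |y| > 2, so 4|y| > 8.
Then |3/y − (3/4)| < 3|y − 4|/8, which is < ϵ when |y − 4| < (8/3)ϵ.
Take δ = min(2, (8/3)ϵ). Then 0 < |y − 4| < δ gives both |y − 4| < 2 and |y − 4| < (8/3)ϵ, so |3/y − (3/4)| < ϵ.

δ = min(2, (8/3)ϵ)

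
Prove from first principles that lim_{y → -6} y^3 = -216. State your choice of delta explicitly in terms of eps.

delta = min(1, eps/127)

Let eps > 0 be given. We seek delta > 0 with 0 < |y + 6| < delta ⇒ |y^3 + 216| < eps.
Factor: y^3 + 216 = (y + 6)(y^2 - 6y + 36), so |y^3 + 216| = |y + 6|·|y^2 - 6y + 36|.
Restrict delta ≤ 1. Then |y + 6| < 1 gives |y| < 7, so by the triangle inequality |y^2 - 6y + 36| ≤ 7^2 + 6·7 + 36 = 127.
Hence |y^3 + 216| ≤ 127|y + 6|, which is < eps once |y + 6| < eps/127.
Take delta = min(1, eps/127). If 0 < |y + 6| < delta then both bounds hold and |y^3 + 216| ≤ 127|y + 6| < 127·(eps/127) = eps.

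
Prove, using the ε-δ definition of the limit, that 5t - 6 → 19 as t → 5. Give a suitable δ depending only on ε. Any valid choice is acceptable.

Let ε > 0 be given. We need δ > 0 so that 0 < |t − 5| < δ implies |(5t - 6) − 19| < ε.
Since (5t - 6) − 19 = 5(t − 5), we have |(5t - 6) − 19| = 5|t − 5|.
Thus it suffices that |t − 5| < ε/5.
Take δ = ε/5. If 0 < |t − 5| < δ then |(5t - 6) − 19| = 5|t − 5| < 5·(ε/5) = ε.

δ = ε/5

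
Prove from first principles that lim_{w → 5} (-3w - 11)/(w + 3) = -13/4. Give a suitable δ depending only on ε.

δ = min(4, 16ε)

Let ε > 0 be given. We want δ > 0 with 0 < |w − 5| < δ ⇒ |(-3w - 11)/(w + 3) + 13/4| < ε.
Combining over a common denominator, (-3w - 11)/(w + 3) + 13/4 = [(-3w - 11)·8 − (-26)·(w + 3)] / [8·(w + 3)] = 2(w − 5) / (8(w + 3)).
So |(-3w - 11)/(w + 3) + 13/4| = 2|w − 5| / (8·|w + 3|).
Require δ ≤ 4, so |w + 3| ≥ |8| − |w − 5| > 8 − 4 = 4.
Hence |(-3w - 11)/(w + 3) + 13/4| < 2|w − 5|/(8·4) = (1/16)|w − 5|, which is < ε once |w − 5| < 16ε.
Take δ = min(4, 16ε). Then 0 < |w − 5| < δ forces both bounds, so |(-3w - 11)/(w + 3) + 13/4| < ε.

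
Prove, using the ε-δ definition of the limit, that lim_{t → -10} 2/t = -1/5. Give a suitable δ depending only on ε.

Let ε > 0 be given. We seek δ > 0 such that 0 < |t + 10| < δ implies |2/t + 1/5| < ε.
|2/t + 1/5| = 2·|-10 − t|/(10·|t|) = 2|t + 10|/(10|t|).
Restrict δ ≤ 5. Then |t + 10| < 5 gives |t| > 5, so 10|t| > 50.
Then |2/t + 1/5| < 2|t + 10|/50, which is < ε when |t + 10| < 25ε.
Take δ = min(5, 25ε). Then 0 < |t + 10| < δ gives both |t + 10| < 5 and |t + 10| < 25ε, so |2/t + 1/5| < ε.

δ = min(5, 25ε)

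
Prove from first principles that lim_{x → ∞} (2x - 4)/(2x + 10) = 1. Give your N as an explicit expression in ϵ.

Let ϵ > 0 be given. We seek N > 0 such that x > N implies |(2x - 4)/(2x + 10) − 1| < ϵ.
(2x - 4)/(2x + 10) − 1 = (2(2x - 4) − 2(2x + 10)) / (2(2x + 10)) = -28/(2(2x + 10)).
For x > 0 we have 2x + 10 > 2x, so |(2x - 4)/(2x + 10) − 1| = 28/(2(2x + 10)) < 28/(2·2x) = 7/x.
Thus |(2x - 4)/(2x + 10) − 1| < ϵ whenever x > 7/ϵ.
Take N = 7/ϵ. If x > N then |(2x - 4)/(2x + 10) − 1| < 7/x < ϵ.

N = 7/ϵ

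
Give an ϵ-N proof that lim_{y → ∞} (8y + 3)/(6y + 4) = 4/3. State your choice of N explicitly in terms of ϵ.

Fix ϵ > 0. We seek N > 0 such that y > N implies |(8y + 3)/(6y + 4) − (4/3)| < ϵ.
(8y + 3)/(6y + 4) − (4/3) = (6(8y + 3) − 8(6y + 4)) / (6(6y + 4)) = -14/(6(6y + 4)).
For y > 0 we have 6y + 4 > 6y, so |(8y + 3)/(6y + 4) − (4/3)| = 14/(6(6y + 4)) < 14/(6·6y) = (7/18)/y.
Thus |(8y + 3)/(6y + 4) − (4/3)| < ϵ whenever y > (7/18)/ϵ.
Take N = (7/18)/ϵ. If y > N then |(8y + 3)/(6y + 4) − (4/3)| < (7/18)/y < ϵ.

N = (7/18)/ϵ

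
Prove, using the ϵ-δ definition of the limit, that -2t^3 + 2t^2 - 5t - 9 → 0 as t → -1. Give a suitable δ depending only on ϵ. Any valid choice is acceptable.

Let ϵ > 0. We want δ > 0 such that 0 < |t + 1| < δ implies |(-2t^3 + 2t^2 - 5t - 9)| < ϵ.
(-2t^3 + 2t^2 - 5t - 9) = -2t^3 + 2t^2 - 5t - 9 = (t + 1)(-2t^2 + 4t - 9).
So |(-2t^3 + 2t^2 - 5t - 9)| = |t + 1|·|-2t^2 + 4t - 9|.
Assume first that |t + 1| < 1, so |t| < 2. Then |-2t^2 + 4t - 9| ≤ 2·2^2 + 4·2 + 9 = 25.
Hence |(-2t^3 + 2t^2 - 5t - 9)| ≤ 25|t + 1| < ϵ provided |t + 1| < ϵ/25.
Take δ = min(1, ϵ/25). Then 0 < |t + 1| < δ gives both |t + 1| < 1 and |t + 1| < ϵ/25, so |(-2t^3 + 2t^2 - 5t - 9)| < ϵ.

δ = min(1, ϵ/25)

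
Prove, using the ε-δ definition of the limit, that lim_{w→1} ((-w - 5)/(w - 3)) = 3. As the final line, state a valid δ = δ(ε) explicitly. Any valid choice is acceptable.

δ = min(1, (1/4)ε)

Fix ε > 0. We want δ > 0 with 0 < |w − 1| < δ ⇒ |(-w - 5)/(w - 3) − 3| < ε.
Combining over a common denominator, (-w - 5)/(w - 3) − 3 = [(-w - 5)·(-2) − (-6)·(w - 3)] / [(-2)·(w - 3)] = 8(w − 1) / ((-2)(w - 3)).
So |(-w - 5)/(w - 3) − 3| = 8|w − 1| / (2·|w − 3|).
Restrict δ ≤ 1. Then |w − 1| < 1 gives |w − 3| = |(w − 1) + (-2)| ≥ 2 − 1 = 1.
Hence |(-w - 5)/(w - 3) − 3| < 8|w − 1|/(2·1) = 4|w − 1|, which is < ε once |w − 1| < (1/4)ε.
Take δ = min(1, (1/4)ε). Then 0 < |w − 1| < δ forces both bounds, so |(-w - 5)/(w - 3) − 3| < ε.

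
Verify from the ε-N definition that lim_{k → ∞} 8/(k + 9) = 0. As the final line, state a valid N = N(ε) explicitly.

N = 8/ε

Let ε > 0 be given. For k ≥ 1, |8/(k + 9) − 0| = 8/(k + 9) ≤ 8/k.
We need 8/k < ε, i.e. k > 8/ε.
Take N = 8/ε. If k > N then |8/(k + 9)| ≤ 8/k < ε.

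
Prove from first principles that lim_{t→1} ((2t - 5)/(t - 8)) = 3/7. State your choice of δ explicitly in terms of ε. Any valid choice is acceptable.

Suppose ε > 0. We want δ > 0 with 0 < |t − 1| < δ ⇒ |(2t - 5)/(t - 8) − (3/7)| < ε.
Combining over a common denominator, (2t - 5)/(t - 8) − (3/7) = [(2t - 5)·(-7) − (-3)·(t - 8)] / [(-7)·(t - 8)] = -11(t − 1) / ((-7)(t - 8)).
So |(2t - 5)/(t - 8) − (3/7)| = 11|t − 1| / (7·|t − 8|).
Require δ ≤ 7/2, so |t − 8| ≥ |-7| − |t − 1| > 7 − 7/2 = 7/2.
Hence |(2t - 5)/(t - 8) − (3/7)| < 11|t − 1|/(7·(7/2)) = (22/49)|t − 1|, which is < ε once |t − 1| < (49/22)ε.
Take δ = min(7/2, (49/22)ε). Then 0 < |t − 1| < δ forces both bounds, so |(2t - 5)/(t - 8) − (3/7)| < ε.

δ = min(7/2, (49/22)ε)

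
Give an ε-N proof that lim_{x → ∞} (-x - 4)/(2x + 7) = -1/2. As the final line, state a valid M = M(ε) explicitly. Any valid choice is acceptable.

Fix ε > 0. We seek M > 0 such that x > M implies |(-x - 4)/(2x + 7) + 1/2| < ε.
(-x - 4)/(2x + 7) + 1/2 = (2(-x - 4) − (-1)(2x + 7)) / (2(2x + 7)) = -1/(2(2x + 7)).
For x > 0 we have 2x + 7 > 2x, so |(-x - 4)/(2x + 7) + 1/2| = 1/(2(2x + 7)) < 1/(2·2x) = (1/4)/x.
Thus |(-x - 4)/(2x + 7) + 1/2| < ε whenever x > (1/4)/ε.
Take M = (1/4)/ε. If x > M then |(-x - 4)/(2x + 7) + 1/2| < (1/4)/x < ε.

M = (1/4)/ε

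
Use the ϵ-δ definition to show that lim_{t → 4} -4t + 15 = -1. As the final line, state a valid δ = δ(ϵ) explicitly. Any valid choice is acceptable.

Fix ϵ > 0. We need δ > 0 so that 0 < |t − 4| < δ implies |(-4t + 15) + 1| < ϵ.
Since (-4t + 15) + 1 = -4(t − 4), we have |(-4t + 15) + 1| = 4|t − 4|.
So 4|t − 4| < ϵ exactly when |t − 4| < ϵ/4.
Choosing δ = ϵ/4 gives |(-4t + 15) + 1| = 4|t − 4| < ϵ whenever |t − 4| < δ.

δ = ϵ/4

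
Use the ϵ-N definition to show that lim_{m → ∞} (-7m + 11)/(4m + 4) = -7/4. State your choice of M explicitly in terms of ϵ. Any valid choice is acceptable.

Suppose ϵ > 0. For m ≥ 1, |(-7m + 11)/(4m + 4) + 7/4| = |72|/(4(4m + 4)) = 72/(4(4m + 4)).
Since 4m + 4 ≥ 4m for m ≥ 1, this is ≤ 72/(4·4m) = (9/2)/m.
So |(-7m + 11)/(4m + 4) + 7/4| < ϵ whenever m > (9/2)/ϵ.
Take M = (9/2)/ϵ. If m > M then |(-7m + 11)/(4m + 4) + 7/4| ≤ (9/2)/m < ϵ.

M = (9/2)/ϵ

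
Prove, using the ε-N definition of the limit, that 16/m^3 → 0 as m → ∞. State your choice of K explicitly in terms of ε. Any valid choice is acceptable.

Let ε > 0. For m ≥ 1, |16/m^3 − 0| = 16/m^3.
16/m^3 < ε ⇔ m^3 > 16/ε ⇔ m > (16/ε)^{1/3}.
Take K = (16/ε)^{1/3}. Then m > K implies 16/m^3 < ε.

K = (16/ε)^{1/3}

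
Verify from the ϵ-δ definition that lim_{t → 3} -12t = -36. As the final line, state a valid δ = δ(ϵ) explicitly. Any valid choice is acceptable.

Suppose ϵ > 0. We need δ > 0 so that 0 < |t − 3| < δ implies |(-12t) + 36| < ϵ.
|(-12t) + 36| = |-12t + 36| = 12|t − 3|.
Thus it suffices that |t − 3| < ϵ/12.
Choosing δ = ϵ/12 gives |(-12t) + 36| = 12|t − 3| < ϵ whenever |t − 3| < δ.

δ = ϵ/12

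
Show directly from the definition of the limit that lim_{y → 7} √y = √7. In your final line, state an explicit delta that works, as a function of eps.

Let eps > 0 be given. We want delta > 0 such that 0 < |y − 7| < delta implies |√y − √7| < eps.
Rationalise: √y − √7 = (y − 7)/(√y + √7), so |√y − √7| = |y − 7|/(√y + √7).
Restrict delta ≤ 7 so that |y − 7| < 7 forces y > 0, and then √y + √7 > √7.
Hence |√y − √7| < |y − 7|/√7, which is < eps once |y − 7| < √7·eps.
Take delta = min(7, √7·eps). If 0 < |y − 7| < delta then y > 0 and |√y − √7| < |y − 7|/√7 < eps.

delta = min(7, √7·eps)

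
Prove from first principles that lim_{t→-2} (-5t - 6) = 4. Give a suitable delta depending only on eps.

Let eps > 0. We need delta > 0 so that 0 < |t + 2| < delta implies |(-5t - 6) − 4| < eps.
|(-5t - 6) − 4| = |-5t - 10| = 5|t + 2|.
So 5|t + 2| < eps exactly when |t + 2| < eps/5.
Choosing delta = eps/5 gives |(-5t - 6) − 4| = 5|t + 2| < eps whenever |t + 2| < delta.

delta = eps/5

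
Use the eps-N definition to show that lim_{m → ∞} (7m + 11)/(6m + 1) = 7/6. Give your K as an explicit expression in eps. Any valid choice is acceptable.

Fix eps > 0. For m ≥ 1, |(7m + 11)/(6m + 1) − (7/6)| = |59|/(6(6m + 1)) = 59/(6(6m + 1)).
Since 6m + 1 ≥ 6m for m ≥ 1, this is ≤ 59/(6·6m) = (59/36)/m.
So |(7m + 11)/(6m + 1) − (7/6)| < eps whenever m > (59/36)/eps.
Take K = (59/36)/eps. If m > K then |(7m + 11)/(6m + 1) − (7/6)| ≤ (59/36)/m < eps.

K = (59/36)/eps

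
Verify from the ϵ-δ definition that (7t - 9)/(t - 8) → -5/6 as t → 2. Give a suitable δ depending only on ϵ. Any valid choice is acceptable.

Fix ϵ > 0. We want δ > 0 with 0 < |t − 2| < δ ⇒ |(7t - 9)/(t - 8) + 5/6| < ϵ.
Combining over a common denominator, (7t - 9)/(t - 8) + 5/6 = [(7t - 9)·(-6) − 5·(t - 8)] / [(-6)·(t - 8)] = -47(t − 2) / ((-6)(t - 8)).
So |(7t - 9)/(t - 8) + 5/6| = 47|t − 2| / (6·|t − 8|).
Restrict δ ≤ 3. Then |t − 2| < 3 gives |t − 8| = |(t − 2) + (-6)| ≥ 6 − 3 = 3.
Hence |(7t - 9)/(t - 8) + 5/6| < 47|t − 2|/(6·3) = (47/18)|t − 2|, which is < ϵ once |t − 2| < (18/47)ϵ.
Take δ = min(3, (18/47)ϵ). Then 0 < |t − 2| < δ forces both bounds, so |(7t - 9)/(t - 8) + 5/6| < ϵ.

δ = min(3, (18/47)ϵ)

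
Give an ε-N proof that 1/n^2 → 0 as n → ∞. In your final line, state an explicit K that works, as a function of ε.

K = (1/ε)^{1/2}

Fix ε > 0. For n ≥ 1, |1/n^2 − 0| = 1/n^2.
1/n^2 < ε ⇔ n^2 > 1/ε ⇔ n > (1/ε)^{1/2}.
Take K = (1/ε)^{1/2}. Then n > K implies 1/n^2 < ε.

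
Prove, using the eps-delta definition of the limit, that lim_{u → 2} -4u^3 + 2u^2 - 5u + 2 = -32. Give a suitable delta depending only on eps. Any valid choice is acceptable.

delta = min(1, eps/71)

Suppose eps > 0. We want delta > 0 such that 0 < |u − 2| < delta implies |(-4u^3 + 2u^2 - 5u + 2) + 32| < eps.
(-4u^3 + 2u^2 - 5u + 2) + 32 = -4u^3 + 2u^2 - 5u + 34 = (u − 2)(-4u^2 - 6u - 17).
So |(-4u^3 + 2u^2 - 5u + 2) + 32| = |u − 2|·|-4u^2 - 6u - 17|.
Require delta ≤ 1. Then |u − 2| < 1 gives |u| < 3, and by the triangle inequality |-4u^2 - 6u - 17| ≤ 4·3^2 + 6·3 + 17 = 71.
Hence |(-4u^3 + 2u^2 - 5u + 2) + 32| ≤ 71|u − 2| < eps provided |u − 2| < eps/71.
Choosing delta = min(1, eps/71) ensures both conditions, hence |(-4u^3 + 2u^2 - 5u + 2) + 32| < eps.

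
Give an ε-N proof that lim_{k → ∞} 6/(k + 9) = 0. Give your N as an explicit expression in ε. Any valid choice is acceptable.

Suppose ε > 0. For k ≥ 1, |6/(k + 9) − 0| = 6/(k + 9) ≤ 6/k.
We need 6/k < ε, i.e. k > 6/ε.
Take N = 6/ε. If k > N then |6/(k + 9)| ≤ 6/k < ε.

N = 6/ε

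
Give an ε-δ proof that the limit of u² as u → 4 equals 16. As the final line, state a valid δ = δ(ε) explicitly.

Let ε > 0. We seek δ > 0 with 0 < |u − 4| < δ ⇒ |u² − 16| < ε.
Factor: u² − 16 = (u − 4)(u + 4), so |u² − 16| = |u − 4|·|u + 4|.
Restrict δ ≤ 1. Then |u − 4| < 1 gives |u| < 5, so by the triangle inequality |u + 4| ≤ 5 + 4 = 9.
Hence |u² − 16| ≤ 9|u − 4|, which is < ε once |u − 4| < ε/9.
Take δ = min(1, ε/9). If 0 < |u − 4| < δ then both bounds hold and |u² − 16| ≤ 9|u − 4| < 9·(ε/9) = ε.

δ = min(1, ε/9)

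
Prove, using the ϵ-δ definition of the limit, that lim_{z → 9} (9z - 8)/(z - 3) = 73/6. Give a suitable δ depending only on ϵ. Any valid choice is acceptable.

Fix ϵ > 0. We want δ > 0 with 0 < |z − 9| < δ ⇒ |(9z - 8)/(z - 3) − (73/6)| < ϵ.
Combining over a common denominator, (9z - 8)/(z - 3) − (73/6) = [(9z - 8)·6 − 73·(z - 3)] / [6·(z - 3)] = -19(z − 9) / (6(z - 3)).
So |(9z - 8)/(z - 3) − (73/6)| = 19|z − 9| / (6·|z − 3|).
Restrict δ ≤ 3. Then |z − 9| < 3 gives |z − 3| = |(z − 9) + 6| ≥ 6 − 3 = 3.
Hence |(9z - 8)/(z - 3) − (73/6)| < 19|z − 9|/(6·3) = (19/18)|z − 9|, which is < ϵ once |z − 9| < (18/19)ϵ.
Take δ = min(3, (18/19)ϵ). Then 0 < |z − 9| < δ forces both bounds, so |(9z - 8)/(z - 3) − (73/6)| < ϵ.

δ = min(3, (18/19)ϵ)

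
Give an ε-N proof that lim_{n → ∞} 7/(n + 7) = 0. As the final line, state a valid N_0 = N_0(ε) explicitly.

N_0 = 7/ε

Fix ε > 0. For n ≥ 1, |7/(n + 7) − 0| = 7/(n + 7) ≤ 7/n.
We need 7/n < ε, i.e. n > 7/ε.
Take N_0 = 7/ε. If n > N_0 then |7/(n + 7)| ≤ 7/n < ε.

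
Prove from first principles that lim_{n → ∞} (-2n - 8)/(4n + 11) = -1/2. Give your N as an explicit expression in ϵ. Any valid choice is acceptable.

Fix ϵ > 0. For n ≥ 1, |(-2n - 8)/(4n + 11) + 1/2| = |-10|/(4(4n + 11)) = 10/(4(4n + 11)).
Since 4n + 11 ≥ 4n for n ≥ 1, this is ≤ 10/(4·4n) = (5/8)/n.
So |(-2n - 8)/(4n + 11) + 1/2| < ϵ whenever n > (5/8)/ϵ.
Take N = (5/8)/ϵ. If n > N then |(-2n - 8)/(4n + 11) + 1/2| ≤ (5/8)/n < ϵ.

N = (5/8)/ϵ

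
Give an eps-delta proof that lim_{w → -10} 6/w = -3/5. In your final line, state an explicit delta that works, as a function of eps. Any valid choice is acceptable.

Let eps > 0 be given. We seek delta > 0 such that 0 < |w + 10| < delta implies |6/w + 3/5| < eps.
|6/w + 3/5| = 6·|-10 − w|/(10·|w|) = 6|w + 10|/(10|w|).
Restrict delta ≤ 5. Then |w + 10| < 5 gives |w| > 5, so 10|w| > 50.
Then |6/w + 3/5| < 6|w + 10|/50, which is < eps when |w + 10| < (25/3)eps.
Take delta = min(5, (25/3)eps). Then 0 < |w + 10| < delta gives both |w + 10| < 5 and |w + 10| < (25/3)eps, so |6/w + 3/5| < eps.

delta = min(5, (25/3)eps)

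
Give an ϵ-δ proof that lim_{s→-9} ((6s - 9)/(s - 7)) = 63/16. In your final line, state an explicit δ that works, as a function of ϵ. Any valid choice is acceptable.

δ = min(8, (128/33)ϵ)

Suppose ϵ > 0. We want δ > 0 with 0 < |s + 9| < δ ⇒ |(6s - 9)/(s - 7) − (63/16)| < ϵ.
Combining over a common denominator, (6s - 9)/(s - 7) − (63/16) = [(6s - 9)·(-16) − (-63)·(s - 7)] / [(-16)·(s - 7)] = -33(s + 9) / ((-16)(s - 7)).
So |(6s - 9)/(s - 7) − (63/16)| = 33|s + 9| / (16·|s − 7|).
Require δ ≤ 8, so |s − 7| ≥ |-16| − |s + 9| > 16 − 8 = 8.
Hence |(6s - 9)/(s - 7) − (63/16)| < 33|s + 9|/(16·8) = (33/128)|s + 9|, which is < ϵ once |s + 9| < (128/33)ϵ.
Take δ = min(8, (128/33)ϵ). Then 0 < |s + 9| < δ forces both bounds, so |(6s - 9)/(s - 7) − (63/16)| < ϵ.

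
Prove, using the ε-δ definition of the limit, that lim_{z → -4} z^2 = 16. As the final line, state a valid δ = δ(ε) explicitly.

δ = min(2, ε/10)

Suppose ε > 0. We seek δ > 0 with 0 < |z + 4| < δ ⇒ |z^2 − 16| < ε.
Factor: z^2 − 16 = (z + 4)(z - 4), so |z^2 − 16| = |z + 4|·|z - 4|.
Restrict δ ≤ 2. Then |z + 4| < 2 gives |z| < 6, so by the triangle inequality |z - 4| ≤ 6 + 4 = 10.
Hence |z^2 − 16| ≤ 10|z + 4|, which is < ε once |z + 4| < ε/10.
Take δ = min(2, ε/10). If 0 < |z + 4| < δ then both bounds hold and |z^2 − 16| ≤ 10|z + 4| < 10·(ε/10) = ε.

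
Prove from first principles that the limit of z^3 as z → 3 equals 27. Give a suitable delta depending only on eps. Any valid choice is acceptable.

Let eps > 0 be given. We seek delta > 0 with 0 < |z − 3| < delta ⇒ |z^3 − 27| < eps.
Factor: z^3 − 27 = (z − 3)(z^2 + 3z + 9), so |z^3 − 27| = |z − 3|·|z^2 + 3z + 9|.
Restrict delta ≤ 2. Then |z − 3| < 2 gives |z| < 5, so by the triangle inequality |z^2 + 3z + 9| ≤ 5^2 + 3·5 + 9 = 49.
Hence |z^3 − 27| ≤ 49|z − 3|, which is < eps once |z − 3| < eps/49.
Take delta = min(2, eps/49). If 0 < |z − 3| < delta then both bounds hold and |z^3 − 27| ≤ 49|z − 3| < 49·(eps/49) = eps.

delta = min(2, eps/49)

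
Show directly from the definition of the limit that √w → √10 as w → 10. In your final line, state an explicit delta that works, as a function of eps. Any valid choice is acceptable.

delta = min(10, √10·eps)

Let eps > 0 be given. We want delta > 0 such that 0 < |w − 10| < delta implies |√w − √10| < eps.
Rationalise: √w − √10 = (w − 10)/(√w + √10), so |√w − √10| = |w − 10|/(√w + √10).
Restrict delta ≤ 10 so that |w − 10| < 10 forces w > 0, and then √w + √10 > √10.
Hence |√w − √10| < |w − 10|/√10, which is < eps once |w − 10| < √10·eps.
Take delta = min(10, √10·eps). If 0 < |w − 10| < delta then w > 0 and |√w − √10| < |w − 10|/√10 < eps.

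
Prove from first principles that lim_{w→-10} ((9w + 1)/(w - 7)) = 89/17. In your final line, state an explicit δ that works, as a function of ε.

δ = min(17/2, (289/128)ε)

Suppose ε > 0. We want δ > 0 with 0 < |w + 10| < δ ⇒ |(9w + 1)/(w - 7) − (89/17)| < ε.
Combining over a common denominator, (9w + 1)/(w - 7) − (89/17) = [(9w + 1)·(-17) − (-89)·(w - 7)] / [(-17)·(w - 7)] = -64(w + 10) / ((-17)(w - 7)).
So |(9w + 1)/(w - 7) − (89/17)| = 64|w + 10| / (17·|w − 7|).
Require δ ≤ 17/2, so |w − 7| ≥ |-17| − |w + 10| > 17 − 17/2 = 17/2.
Hence |(9w + 1)/(w - 7) − (89/17)| < 64|w + 10|/(17·(17/2)) = (128/289)|w + 10|, which is < ε once |w + 10| < (289/128)ε.
Take δ = min(17/2, (289/128)ε). Then 0 < |w + 10| < δ forces both bounds, so |(9w + 1)/(w - 7) − (89/17)| < ε.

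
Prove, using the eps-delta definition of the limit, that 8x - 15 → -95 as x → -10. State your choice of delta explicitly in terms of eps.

delta = eps/8

Let eps > 0. We need delta > 0 so that 0 < |x + 10| < delta implies |(8x - 15) + 95| < eps.
Since (8x - 15) + 95 = 8(x + 10), we have |(8x - 15) + 95| = 8|x + 10|.
Thus it suffices that |x + 10| < eps/8.
Choosing delta = eps/8 gives |(8x - 15) + 95| = 8|x + 10| < eps whenever |x + 10| < delta.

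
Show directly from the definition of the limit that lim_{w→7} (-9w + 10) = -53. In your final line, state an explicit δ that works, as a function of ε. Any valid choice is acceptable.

Let ε > 0 be given. We need δ > 0 so that 0 < |w − 7| < δ implies |(-9w + 10) + 53| < ε.
|(-9w + 10) + 53| = |-9w + 63| = 9|w − 7|.
So 9|w − 7| < ε exactly when |w − 7| < ε/9.
Take δ = ε/9. If 0 < |w − 7| < δ then |(-9w + 10) + 53| = 9|w − 7| < 9·(ε/9) = ε.

δ = ε/9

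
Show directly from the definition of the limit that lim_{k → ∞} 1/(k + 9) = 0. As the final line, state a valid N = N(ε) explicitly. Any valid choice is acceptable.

Suppose ε > 0. For k ≥ 1, |1/(k + 9) − 0| = 1/(k + 9) ≤ 1/k.
We need 1/k < ε, i.e. k > 1/ε.
Take N = 1/ε. If k > N then |1/(k + 9)| ≤ 1/k < ε.

N = 1/ε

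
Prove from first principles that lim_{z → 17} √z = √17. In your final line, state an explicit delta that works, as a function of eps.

delta = min(17, √17·eps)

Fix eps > 0. We want delta > 0 such that 0 < |z − 17| < delta implies |√z − √17| < eps.
Rationalise: √z − √17 = (z − 17)/(√z + √17), so |√z − √17| = |z − 17|/(√z + √17).
Restrict delta ≤ 17 so that |z − 17| < 17 forces z > 0, and then √z + √17 > √17.
Hence |√z − √17| < |z − 17|/√17, which is < eps once |z − 17| < √17·eps.
Take delta = min(17, √17·eps). If 0 < |z − 17| < delta then z > 0 and |√z − √17| < |z − 17|/√17 < eps.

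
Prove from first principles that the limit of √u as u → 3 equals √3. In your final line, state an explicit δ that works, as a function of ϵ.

δ = min(3, √3·ϵ)

Suppose ϵ > 0. We want δ > 0 such that 0 < |u − 3| < δ implies |√u − √3| < ϵ.
Multiplying by the conjugate, |√u − √3| = |u − 3|/(√u + √3).
Restrict δ ≤ 3 so that |u − 3| < 3 forces u > 0, and then √u + √3 > √3.
Hence |√u − √3| < |u − 3|/√3, which is < ϵ once |u − 3| < √3·ϵ.
Take δ = min(3, √3·ϵ). If 0 < |u − 3| < δ then u > 0 and |√u − √3| < |u − 3|/√3 < ϵ.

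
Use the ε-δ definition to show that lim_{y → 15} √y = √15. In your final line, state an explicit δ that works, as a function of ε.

δ = min(15, √15·ε)

Let ε > 0 be given. We want δ > 0 such that 0 < |y − 15| < δ implies |√y − √15| < ε.
Multiplying by the conjugate, |√y − √15| = |y − 15|/(√y + √15).
Restrict δ ≤ 15 so that |y − 15| < 15 forces y > 0, and then √y + √15 > √15.
Hence |√y − √15| < |y − 15|/√15, which is < ε once |y − 15| < √15·ε.
Take δ = min(15, √15·ε). If 0 < |y − 15| < δ then y > 0 and |√y − √15| < |y − 15|/√15 < ε.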